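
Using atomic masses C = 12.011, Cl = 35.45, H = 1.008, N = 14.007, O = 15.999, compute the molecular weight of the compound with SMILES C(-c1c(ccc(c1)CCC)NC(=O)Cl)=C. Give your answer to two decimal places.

223.70

Molecular formula: C12H14ClNO.
M = 12×12.011 + 1×35.45 + 14×1.008 + 1×14.007 + 1×15.999 = 223.70 g/mol.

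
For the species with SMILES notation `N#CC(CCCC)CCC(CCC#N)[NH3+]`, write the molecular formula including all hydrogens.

Heavy atoms from the SMILES: 12 C, 3 N.
Implicit hydrogens by atom environment:
  7 × C: 2 H each → 14
  2 × C: 1 H each → 2
  2 × C: no H
  2 × N: no H
  1 × C: 3 H
  1 × N (charge +1): 3 H
  Total hydrogens = 22.
Net charge +1.
Molecular formula: C12H22N3+

C12H22N3+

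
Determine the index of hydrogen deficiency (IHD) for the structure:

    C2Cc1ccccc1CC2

Molecular formula from the SMILES: C10H12.
DoU = (2C + 2 + N − H − X)/2 = (2·10 + 2 + 0 − 12 − 0)/2 = 10/2 = 5.
(Structurally: 2 ring(s) + 3 π bond(s) = 5.)

5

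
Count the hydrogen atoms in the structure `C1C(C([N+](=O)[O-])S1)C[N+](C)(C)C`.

15

Hydrogens are implicit in SMILES; fill each atom to its normal valence:
  3 × C: 3 H each → 9
  2 × C: 2 H each → 4
  2 × C: 1 H each → 2
  2 × N (charge +1): no H
  1 × O: no H
  1 × O (charge -1): no H
  1 × S: no H
  Total hydrogens = 15.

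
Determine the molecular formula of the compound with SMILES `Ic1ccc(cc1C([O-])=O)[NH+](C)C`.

Heavy atoms from the SMILES: 9 C, 1 I, 1 N, 2 O.
Implicit hydrogens by atom environment:
  3 × C (aromatic): 1 H each → 3
  3 × C (aromatic): no H
  2 × C: 3 H each → 6
  1 × C: no H
  1 × I: no H
  1 × N (charge +1): 1 H
  1 × O: no H
  1 × O (charge -1): no H
  Total hydrogens = 10.
Molecular formula: C9H10INO2

C9H10INO2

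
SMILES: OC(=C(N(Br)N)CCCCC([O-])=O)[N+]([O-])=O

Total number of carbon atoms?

The symbol for carbon appears 7 times in the SMILES.

7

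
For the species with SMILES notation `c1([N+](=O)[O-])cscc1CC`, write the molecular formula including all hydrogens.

Heavy atoms from the SMILES: 6 C, 1 N, 2 O, 1 S.
Implicit hydrogens by atom environment:
  2 × C (aromatic): 1 H each → 2
  2 × C (aromatic): no H
  1 × C: 3 H
  1 × C: 2 H
  1 × N (charge +1): no H
  1 × O: no H
  1 × O (charge -1): no H
  1 × S (aromatic): no H
  Total hydrogens = 7.
Molecular formula: C6H7NO2S

C6H7NO2S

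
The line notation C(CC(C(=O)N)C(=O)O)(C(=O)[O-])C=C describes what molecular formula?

Heavy atoms from the SMILES: 8 C, 1 N, 5 O.
Implicit hydrogens by atom environment:
  3 × C: 1 H each → 3
  3 × C: no H
  3 × O: no H
  2 × C: 2 H each → 4
  1 × N: 2 H
  1 × O: 1 H
  1 × O (charge -1): no H
  Total hydrogens = 10.
Net charge -1.
Molecular formula: C8H10NO5-

C8H10NO5-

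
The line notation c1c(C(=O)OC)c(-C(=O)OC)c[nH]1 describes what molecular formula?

Heavy atoms from the SMILES: 8 C, 1 N, 4 O.
Implicit hydrogens by atom environment:
  4 × O: no H
  2 × C: 3 H each → 6
  2 × C (aromatic): 1 H each → 2
  2 × C (aromatic): no H
  2 × C: no H
  1 × N (aromatic): 1 H
  Total hydrogens = 9.
Molecular formula: C8H9NO4

C8H9NO4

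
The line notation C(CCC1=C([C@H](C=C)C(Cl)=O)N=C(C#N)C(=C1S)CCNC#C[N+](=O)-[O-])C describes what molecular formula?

Heavy atoms from the SMILES: 18 C, 1 Cl, 4 N, 3 O, 1 S.
Implicit hydrogens by atom environment:
  6 × C: 2 H each → 12
  5 × C (aromatic): no H
  4 × C: no H
  2 × C: 1 H each → 2
  2 × O: no H
  1 × C: 3 H
  1 × Cl: no H
  1 × N: 1 H
  1 × N (aromatic): no H
  1 × N: no H
  1 × N (charge +1): no H
  1 × O (charge -1): no H
  1 × S: 1 H
  Total hydrogens = 19.
Molecular formula: C18H19ClN4O3S

C18H19ClN4O3S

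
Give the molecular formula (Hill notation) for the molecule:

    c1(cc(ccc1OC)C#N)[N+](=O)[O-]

C8H6N2O3

Heavy atoms from the SMILES: 8 C, 2 N, 3 O.
Implicit hydrogens by atom environment:
  3 × C (aromatic): 1 H each → 3
  3 × C (aromatic): no H
  2 × O: no H
  1 × C: 3 H
  1 × C: no H
  1 × N: no H
  1 × N (charge +1): no H
  1 × O (charge -1): no H
  Total hydrogens = 6.
Molecular formula: C8H6N2O3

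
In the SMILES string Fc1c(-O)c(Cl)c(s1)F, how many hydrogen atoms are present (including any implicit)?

Hydrogens are implicit in SMILES; fill each atom to its normal valence:
  4 × C (aromatic): no H
  2 × F: no H
  1 × Cl: no H
  1 × O: 1 H
  1 × S (aromatic): no H
  Total hydrogens = 1.

1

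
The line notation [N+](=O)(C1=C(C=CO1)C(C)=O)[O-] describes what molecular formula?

Heavy atoms from the SMILES: 6 C, 1 N, 4 O.
Implicit hydrogens by atom environment:
  2 × C (aromatic): 1 H each → 2
  2 × C (aromatic): no H
  2 × O: no H
  1 × C: 3 H
  1 × C: no H
  1 × N (charge +1): no H
  1 × O (aromatic): no H
  1 × O (charge -1): no H
  Total hydrogens = 5.
Molecular formula: C6H5NO4

C6H5NO4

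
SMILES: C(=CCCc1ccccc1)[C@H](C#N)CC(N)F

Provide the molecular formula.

C14H17FN2

Heavy atoms from the SMILES: 14 C, 1 F, 2 N.
Implicit hydrogens by atom environment:
  5 × C (aromatic): 1 H each → 5
  4 × C: 1 H each → 4
  3 × C: 2 H each → 6
  1 × C: no H
  1 × C (aromatic): no H
  1 × F: no H
  1 × N: 2 H
  1 × N: no H
  Total hydrogens = 17.
Molecular formula: C14H17FN2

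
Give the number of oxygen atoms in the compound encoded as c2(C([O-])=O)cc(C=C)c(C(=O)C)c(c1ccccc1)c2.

The symbol for oxygen appears 3 times in the SMILES.

3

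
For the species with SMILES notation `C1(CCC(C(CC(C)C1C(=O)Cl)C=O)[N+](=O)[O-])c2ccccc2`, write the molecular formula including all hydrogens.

Heavy atoms from the SMILES: 17 C, 1 Cl, 1 N, 4 O.
Implicit hydrogens by atom environment:
  6 × C: 1 H each → 6
  5 × C (aromatic): 1 H each → 5
  3 × C: 2 H each → 6
  3 × O: no H
  1 × C: 3 H
  1 × C (aromatic): no H
  1 × C: no H
  1 × Cl: no H
  1 × N (charge +1): no H
  1 × O (charge -1): no H
  Total hydrogens = 20.
Molecular formula: C17H20ClNO4

C17H20ClNO4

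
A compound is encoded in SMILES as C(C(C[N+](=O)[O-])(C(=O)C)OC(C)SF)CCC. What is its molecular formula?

Heavy atoms from the SMILES: 10 C, 1 F, 1 N, 4 O, 1 S.
Implicit hydrogens by atom environment:
  4 × C: 2 H each → 8
  3 × C: 3 H each → 9
  3 × O: no H
  2 × C: no H
  1 × C: 1 H
  1 × F: no H
  1 × N (charge +1): no H
  1 × O (charge -1): no H
  1 × S: no H
  Total hydrogens = 18.
Molecular formula: C10H18FNO4S

C10H18FNO4S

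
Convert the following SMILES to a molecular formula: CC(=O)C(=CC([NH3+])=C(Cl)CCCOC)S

C10H17ClNO2S+

Heavy atoms from the SMILES: 10 C, 1 Cl, 1 N, 2 O, 1 S.
Implicit hydrogens by atom environment:
  4 × C: no H
  3 × C: 2 H each → 6
  2 × C: 3 H each → 6
  2 × O: no H
  1 × C: 1 H
  1 × Cl: no H
  1 × N (charge +1): 3 H
  1 × S: 1 H
  Total hydrogens = 17.
Net charge +1.
Molecular formula: C10H17ClNO2S+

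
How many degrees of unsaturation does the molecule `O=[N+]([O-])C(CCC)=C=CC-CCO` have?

3

Molecular formula from the SMILES: C9H15NO3.
DoU = (2C + 2 + N − H − X)/2 = (2·9 + 2 + 1 − 15 − 0)/2 = 6/2 = 3.
(Structurally: 0 ring(s) + 3 π bond(s) = 3.)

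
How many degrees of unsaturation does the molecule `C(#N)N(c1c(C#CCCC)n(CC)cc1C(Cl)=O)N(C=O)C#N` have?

Molecular formula from the SMILES: C15H14ClN5O2.
DoU = (2C + 2 + N − H − X)/2 = (2·15 + 2 + 5 − 14 − 1)/2 = 22/2 = 11.
(Structurally: 1 ring(s) + 10 π bond(s) = 11.)

11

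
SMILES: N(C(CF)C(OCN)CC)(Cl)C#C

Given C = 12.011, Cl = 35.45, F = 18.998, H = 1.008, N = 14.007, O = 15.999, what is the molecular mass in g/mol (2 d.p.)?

208.66

Molecular formula: C8H14ClFN2O.
M = 8×12.011 + 1×35.45 + 1×18.998 + 14×1.008 + 2×14.007 + 1×15.999 = 208.66 g/mol.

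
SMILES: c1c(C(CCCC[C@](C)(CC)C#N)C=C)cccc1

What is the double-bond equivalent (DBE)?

7

Molecular formula from the SMILES: C18H25N.
DoU = (2C + 2 + N − H − X)/2 = (2·18 + 2 + 1 − 25 − 0)/2 = 14/2 = 7.
(Structurally: 1 ring(s) + 6 π bond(s) = 7.)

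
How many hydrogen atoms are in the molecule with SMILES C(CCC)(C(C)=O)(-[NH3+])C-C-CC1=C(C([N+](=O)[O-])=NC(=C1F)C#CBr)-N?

Hydrogens are implicit in SMILES; fill each atom to its normal valence:
  5 × C: 2 H each → 10
  5 × C (aromatic): no H
  4 × C: no H
  2 × C: 3 H each → 6
  2 × O: no H
  1 × Br: no H
  1 × F: no H
  1 × N (charge +1): 3 H
  1 × N: 2 H
  1 × N (aromatic): no H
  1 × N (charge +1): no H
  1 × O (charge -1): no H
  Total hydrogens = 21.

21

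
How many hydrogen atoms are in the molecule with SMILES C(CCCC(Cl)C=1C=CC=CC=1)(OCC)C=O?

19

Hydrogens are implicit in SMILES; fill each atom to its normal valence:
  5 × C (aromatic): 1 H each → 5
  4 × C: 2 H each → 8
  3 × C: 1 H each → 3
  2 × O: no H
  1 × C: 3 H
  1 × C (aromatic): no H
  1 × Cl: no H
  Total hydrogens = 19.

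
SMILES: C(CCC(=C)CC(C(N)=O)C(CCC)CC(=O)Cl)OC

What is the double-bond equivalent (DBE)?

3

Molecular formula from the SMILES: C15H26ClNO3.
DoU = (2C + 2 + N − H − X)/2 = (2·15 + 2 + 1 − 26 − 1)/2 = 6/2 = 3.
(Structurally: 0 ring(s) + 3 π bond(s) = 3.)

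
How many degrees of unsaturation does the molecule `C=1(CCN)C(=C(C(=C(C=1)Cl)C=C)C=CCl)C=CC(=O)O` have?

Molecular formula from the SMILES: C15H15Cl2NO2.
DoU = (2C + 2 + N − H − X)/2 = (2·15 + 2 + 1 − 15 − 2)/2 = 16/2 = 8.
(Structurally: 1 ring(s) + 7 π bond(s) = 8.)

8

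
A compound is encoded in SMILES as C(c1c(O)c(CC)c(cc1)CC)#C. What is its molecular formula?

C12H14O

Heavy atoms from the SMILES: 12 C, 1 O.
Implicit hydrogens by atom environment:
  4 × C (aromatic): no H
  2 × C: 3 H each → 6
  2 × C: 2 H each → 4
  2 × C (aromatic): 1 H each → 2
  1 × C: 1 H
  1 × C: no H
  1 × O: 1 H
  Total hydrogens = 14.
Molecular formula: C12H14O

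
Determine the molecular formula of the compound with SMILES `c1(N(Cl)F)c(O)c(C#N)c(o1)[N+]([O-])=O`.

Heavy atoms from the SMILES: 5 C, 1 Cl, 1 F, 3 N, 4 O.
Implicit hydrogens by atom environment:
  4 × C (aromatic): no H
  2 × N: no H
  1 × C: no H
  1 × Cl: no H
  1 × F: no H
  1 × N (charge +1): no H
  1 × O: 1 H
  1 × O (aromatic): no H
  1 × O: no H
  1 × O (charge -1): no H
  Total hydrogens = 1.
Molecular formula: C5HClFN3O4

C5HClFN3O4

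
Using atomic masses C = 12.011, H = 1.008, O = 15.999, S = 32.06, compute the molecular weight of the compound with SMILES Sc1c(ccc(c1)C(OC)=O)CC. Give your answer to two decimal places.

196.26

Molecular formula: C10H12O2S.
M = 10×12.011 + 12×1.008 + 2×15.999 + 1×32.06 = 196.26 g/mol.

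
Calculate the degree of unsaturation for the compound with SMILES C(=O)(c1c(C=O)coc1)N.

5

Molecular formula from the SMILES: C6H5NO3.
DoU = (2C + 2 + N − H − X)/2 = (2·6 + 2 + 1 − 5 − 0)/2 = 10/2 = 5.
(Structurally: 1 ring(s) + 4 π bond(s) = 5.)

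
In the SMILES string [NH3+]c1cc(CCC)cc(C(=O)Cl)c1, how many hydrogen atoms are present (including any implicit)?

Hydrogens are implicit in SMILES; fill each atom to its normal valence:
  3 × C (aromatic): 1 H each → 3
  3 × C (aromatic): no H
  2 × C: 2 H each → 4
  1 × C: 3 H
  1 × C: no H
  1 × Cl: no H
  1 × N (charge +1): 3 H
  1 × O: no H
  Total hydrogens = 13.

13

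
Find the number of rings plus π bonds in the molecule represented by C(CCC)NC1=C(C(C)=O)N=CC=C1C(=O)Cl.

Molecular formula from the SMILES: C12H15ClN2O2.
DoU = (2C + 2 + N − H − X)/2 = (2·12 + 2 + 2 − 15 − 1)/2 = 12/2 = 6.
(Structurally: 1 ring(s) + 5 π bond(s) = 6.)

6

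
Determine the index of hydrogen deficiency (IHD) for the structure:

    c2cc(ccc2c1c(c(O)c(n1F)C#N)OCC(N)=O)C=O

11

Molecular formula from the SMILES: C14H10FN3O4.
DoU = (2C + 2 + N − H − X)/2 = (2·14 + 2 + 3 − 10 − 1)/2 = 22/2 = 11.
(Structurally: 2 ring(s) + 9 π bond(s) = 11.)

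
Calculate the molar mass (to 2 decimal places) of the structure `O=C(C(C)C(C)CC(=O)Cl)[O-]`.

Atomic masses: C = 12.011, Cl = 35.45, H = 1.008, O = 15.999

Molecular formula: C7H10ClO3-.
M = 7×12.011 + 1×35.45 + 10×1.008 + 3×15.999 = 177.60 g/mol.

177.60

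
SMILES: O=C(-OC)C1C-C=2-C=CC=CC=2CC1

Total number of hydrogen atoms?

Hydrogens are implicit in SMILES; fill each atom to its normal valence:
  4 × C (aromatic): 1 H each → 4
  3 × C: 2 H each → 6
  2 × C (aromatic): no H
  2 × O: no H
  1 × C: 3 H
  1 × C: 1 H
  1 × C: no H
  Total hydrogens = 14.

14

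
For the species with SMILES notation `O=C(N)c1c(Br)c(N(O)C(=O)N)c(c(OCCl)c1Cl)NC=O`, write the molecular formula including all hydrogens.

C10H9BrCl2N4O5

Heavy atoms from the SMILES: 1 Br, 10 C, 2 Cl, 4 N, 5 O.
Implicit hydrogens by atom environment:
  6 × C (aromatic): no H
  4 × O: no H
  2 × C: no H
  2 × Cl: no H
  2 × N: 2 H each → 4
  1 × Br: no H
  1 × C: 2 H
  1 × C: 1 H
  1 × N: 1 H
  1 × N: no H
  1 × O: 1 H
  Total hydrogens = 9.
Molecular formula: C10H9BrCl2N4O5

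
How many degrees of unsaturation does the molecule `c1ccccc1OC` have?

4

Molecular formula from the SMILES: C7H8O.
DoU = (2C + 2 + N − H − X)/2 = (2·7 + 2 + 0 − 8 − 0)/2 = 8/2 = 4.
(Structurally: 1 ring(s) + 3 π bond(s) = 4.)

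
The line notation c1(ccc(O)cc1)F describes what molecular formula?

C6H5FO

Heavy atoms from the SMILES: 6 C, 1 F, 1 O.
Implicit hydrogens by atom environment:
  4 × C (aromatic): 1 H each → 4
  2 × C (aromatic): no H
  1 × F: no H
  1 × O: 1 H
  Total hydrogens = 5.
Molecular formula: C6H5FO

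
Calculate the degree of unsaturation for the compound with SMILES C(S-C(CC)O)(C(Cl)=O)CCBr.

Molecular formula from the SMILES: C7H12BrClO2S.
DoU = (2C + 2 + N − H − X)/2 = (2·7 + 2 + 0 − 12 − 2)/2 = 2/2 = 1.
(Structurally: 0 ring(s) + 1 π bond(s) = 1.)

1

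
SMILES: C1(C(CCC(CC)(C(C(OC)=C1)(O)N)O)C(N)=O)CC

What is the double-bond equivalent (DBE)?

Molecular formula from the SMILES: C14H26N2O4.
DoU = (2C + 2 + N − H − X)/2 = (2·14 + 2 + 2 − 26 − 0)/2 = 6/2 = 3.
(Structurally: 1 ring(s) + 2 π bond(s) = 3.)

3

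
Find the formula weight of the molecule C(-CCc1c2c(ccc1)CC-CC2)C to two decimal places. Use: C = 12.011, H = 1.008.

Molecular formula: C14H20.
M = 14×12.011 + 20×1.008 = 188.31 g/mol.

188.31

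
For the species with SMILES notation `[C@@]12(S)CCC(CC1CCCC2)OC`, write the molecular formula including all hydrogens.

C11H20OS

Heavy atoms from the SMILES: 11 C, 1 O, 1 S.
Implicit hydrogens by atom environment:
  7 × C: 2 H each → 14
  2 × C: 1 H each → 2
  1 × C: 3 H
  1 × C: no H
  1 × O: no H
  1 × S: 1 H
  Total hydrogens = 20.
Molecular formula: C11H20OS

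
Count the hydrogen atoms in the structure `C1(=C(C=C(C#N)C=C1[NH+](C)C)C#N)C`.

Hydrogens are implicit in SMILES; fill each atom to its normal valence:
  4 × C (aromatic): no H
  3 × C: 3 H each → 9
  2 × C (aromatic): 1 H each → 2
  2 × C: no H
  2 × N: no H
  1 × N (charge +1): 1 H
  Total hydrogens = 12.

12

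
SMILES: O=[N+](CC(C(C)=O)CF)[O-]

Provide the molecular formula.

C5H8FNO3

Heavy atoms from the SMILES: 5 C, 1 F, 1 N, 3 O.
Implicit hydrogens by atom environment:
  2 × C: 2 H each → 4
  2 × O: no H
  1 × C: 3 H
  1 × C: 1 H
  1 × C: no H
  1 × F: no H
  1 × N (charge +1): no H
  1 × O (charge -1): no H
  Total hydrogens = 8.
Molecular formula: C5H8FNO3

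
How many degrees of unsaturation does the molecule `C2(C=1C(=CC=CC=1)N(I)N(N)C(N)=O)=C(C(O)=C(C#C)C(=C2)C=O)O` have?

Molecular formula from the SMILES: C16H13IN4O4.
DoU = (2C + 2 + N − H − X)/2 = (2·16 + 2 + 4 − 13 − 1)/2 = 24/2 = 12.
(Structurally: 2 ring(s) + 10 π bond(s) = 12.)

12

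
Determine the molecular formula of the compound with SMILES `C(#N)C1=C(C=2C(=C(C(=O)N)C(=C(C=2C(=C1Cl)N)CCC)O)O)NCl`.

C15H14Cl2N4O3

Heavy atoms from the SMILES: 15 C, 2 Cl, 4 N, 3 O.
Implicit hydrogens by atom environment:
  10 × C (aromatic): no H
  2 × C: 2 H each → 4
  2 × C: no H
  2 × Cl: no H
  2 × N: 2 H each → 4
  2 × O: 1 H each → 2
  1 × C: 3 H
  1 × N: 1 H
  1 × N: no H
  1 × O: no H
  Total hydrogens = 14.
Molecular formula: C15H14Cl2N4O3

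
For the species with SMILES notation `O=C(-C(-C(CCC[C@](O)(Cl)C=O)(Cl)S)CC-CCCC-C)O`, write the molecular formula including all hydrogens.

Heavy atoms from the SMILES: 15 C, 2 Cl, 4 O, 1 S.
Implicit hydrogens by atom environment:
  9 × C: 2 H each → 18
  3 × C: no H
  2 × C: 1 H each → 2
  2 × Cl: no H
  2 × O: 1 H each → 2
  2 × O: no H
  1 × C: 3 H
  1 × S: 1 H
  Total hydrogens = 26.
Molecular formula: C15H26Cl2O4S

C15H26Cl2O4S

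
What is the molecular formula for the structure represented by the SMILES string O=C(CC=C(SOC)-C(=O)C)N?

Heavy atoms from the SMILES: 7 C, 1 N, 3 O, 1 S.
Implicit hydrogens by atom environment:
  3 × C: no H
  3 × O: no H
  2 × C: 3 H each → 6
  1 × C: 2 H
  1 × C: 1 H
  1 × N: 2 H
  1 × S: no H
  Total hydrogens = 11.
Molecular formula: C7H11NO3S

C7H11NO3S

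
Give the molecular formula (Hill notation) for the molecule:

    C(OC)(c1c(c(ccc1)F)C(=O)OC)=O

Heavy atoms from the SMILES: 10 C, 1 F, 4 O.
Implicit hydrogens by atom environment:
  4 × O: no H
  3 × C (aromatic): 1 H each → 3
  3 × C (aromatic): no H
  2 × C: 3 H each → 6
  2 × C: no H
  1 × F: no H
  Total hydrogens = 9.
Molecular formula: C10H9FO4

C10H9FO4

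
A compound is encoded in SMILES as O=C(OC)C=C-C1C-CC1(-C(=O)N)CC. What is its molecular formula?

C11H17NO3

Heavy atoms from the SMILES: 11 C, 1 N, 3 O.
Implicit hydrogens by atom environment:
  3 × C: 2 H each → 6
  3 × C: 1 H each → 3
  3 × C: no H
  3 × O: no H
  2 × C: 3 H each → 6
  1 × N: 2 H
  Total hydrogens = 17.
Molecular formula: C11H17NO3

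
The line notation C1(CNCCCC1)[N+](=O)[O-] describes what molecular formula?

Heavy atoms from the SMILES: 6 C, 2 N, 2 O.
Implicit hydrogens by atom environment:
  5 × C: 2 H each → 10
  1 × C: 1 H
  1 × N: 1 H
  1 × N (charge +1): no H
  1 × O: no H
  1 × O (charge -1): no H
  Total hydrogens = 12.
Molecular formula: C6H12N2O2

C6H12N2O2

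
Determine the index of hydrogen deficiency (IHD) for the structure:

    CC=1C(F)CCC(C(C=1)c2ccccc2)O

6

Molecular formula from the SMILES: C14H17FO.
DoU = (2C + 2 + N − H − X)/2 = (2·14 + 2 + 0 − 17 − 1)/2 = 12/2 = 6.
(Structurally: 2 ring(s) + 4 π bond(s) = 6.)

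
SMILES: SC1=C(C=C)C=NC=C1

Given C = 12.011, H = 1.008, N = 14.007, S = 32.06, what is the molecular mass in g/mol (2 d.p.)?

137.20

Molecular formula: C7H7NS.
M = 7×12.011 + 7×1.008 + 1×14.007 + 1×32.06 = 137.20 g/mol.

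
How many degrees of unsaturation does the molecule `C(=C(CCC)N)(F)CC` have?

1

Molecular formula from the SMILES: C7H14FN.
DoU = (2C + 2 + N − H − X)/2 = (2·7 + 2 + 1 − 14 − 1)/2 = 2/2 = 1.
(Structurally: 0 ring(s) + 1 π bond(s) = 1.)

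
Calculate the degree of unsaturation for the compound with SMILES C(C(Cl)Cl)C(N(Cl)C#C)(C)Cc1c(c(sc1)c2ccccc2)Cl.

9

Molecular formula from the SMILES: C17H15Cl4NS.
DoU = (2C + 2 + N − H − X)/2 = (2·17 + 2 + 1 − 15 − 4)/2 = 18/2 = 9.
(Structurally: 2 ring(s) + 7 π bond(s) = 9.)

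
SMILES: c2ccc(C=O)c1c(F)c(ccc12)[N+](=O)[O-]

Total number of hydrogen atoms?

Hydrogens are implicit in SMILES; fill each atom to its normal valence:
  5 × C (aromatic): 1 H each → 5
  5 × C (aromatic): no H
  2 × O: no H
  1 × C: 1 H
  1 × F: no H
  1 × N (charge +1): no H
  1 × O (charge -1): no H
  Total hydrogens = 6.

6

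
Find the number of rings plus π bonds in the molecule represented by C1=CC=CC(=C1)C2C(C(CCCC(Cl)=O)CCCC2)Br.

Molecular formula from the SMILES: C17H22BrClO.
DoU = (2C + 2 + N − H − X)/2 = (2·17 + 2 + 0 − 22 − 2)/2 = 12/2 = 6.
(Structurally: 2 ring(s) + 4 π bond(s) = 6.)

6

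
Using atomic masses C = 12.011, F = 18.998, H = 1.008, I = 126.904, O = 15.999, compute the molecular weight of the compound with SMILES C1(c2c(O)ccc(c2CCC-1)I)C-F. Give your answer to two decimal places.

Molecular formula: C11H12FIO.
M = 11×12.011 + 1×18.998 + 12×1.008 + 1×126.904 + 1×15.999 = 306.12 g/mol.

306.12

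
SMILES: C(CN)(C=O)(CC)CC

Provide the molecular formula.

C7H15NO

Heavy atoms from the SMILES: 7 C, 1 N, 1 O.
Implicit hydrogens by atom environment:
  3 × C: 2 H each → 6
  2 × C: 3 H each → 6
  1 × C: 1 H
  1 × C: no H
  1 × N: 2 H
  1 × O: no H
  Total hydrogens = 15.
Molecular formula: C7H15NO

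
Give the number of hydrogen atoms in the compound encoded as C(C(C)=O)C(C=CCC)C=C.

Hydrogens are implicit in SMILES; fill each atom to its normal valence:
  4 × C: 1 H each → 4
  3 × C: 2 H each → 6
  2 × C: 3 H each → 6
  1 × C: no H
  1 × O: no H
  Total hydrogens = 16.

16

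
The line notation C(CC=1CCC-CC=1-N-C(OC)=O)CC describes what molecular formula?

C12H21NO2

Heavy atoms from the SMILES: 12 C, 1 N, 2 O.
Implicit hydrogens by atom environment:
  7 × C: 2 H each → 14
  3 × C: no H
  2 × C: 3 H each → 6
  2 × O: no H
  1 × N: 1 H
  Total hydrogens = 21.
Molecular formula: C12H21NO2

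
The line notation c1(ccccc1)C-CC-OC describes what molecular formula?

Heavy atoms from the SMILES: 10 C, 1 O.
Implicit hydrogens by atom environment:
  5 × C (aromatic): 1 H each → 5
  3 × C: 2 H each → 6
  1 × C: 3 H
  1 × C (aromatic): no H
  1 × O: no H
  Total hydrogens = 14.
Molecular formula: C10H14O

C10H14O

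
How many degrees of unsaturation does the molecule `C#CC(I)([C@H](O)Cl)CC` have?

2

Molecular formula from the SMILES: C6H8ClIO.
DoU = (2C + 2 + N − H − X)/2 = (2·6 + 2 + 0 − 8 − 2)/2 = 4/2 = 2.
(Structurally: 0 ring(s) + 2 π bond(s) = 2.)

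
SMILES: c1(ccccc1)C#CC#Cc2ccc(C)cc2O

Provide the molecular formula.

C17H12O

Heavy atoms from the SMILES: 17 C, 1 O.
Implicit hydrogens by atom environment:
  8 × C (aromatic): 1 H each → 8
  4 × C (aromatic): no H
  4 × C: no H
  1 × C: 3 H
  1 × O: 1 H
  Total hydrogens = 12.
Molecular formula: C17H12O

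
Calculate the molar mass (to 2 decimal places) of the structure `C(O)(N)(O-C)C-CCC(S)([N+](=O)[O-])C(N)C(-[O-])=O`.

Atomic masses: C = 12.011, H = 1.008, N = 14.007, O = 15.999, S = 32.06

Molecular formula: C8H16N3O6S-.
M = 8×12.011 + 16×1.008 + 3×14.007 + 6×15.999 + 1×32.06 = 282.29 g/mol.

282.29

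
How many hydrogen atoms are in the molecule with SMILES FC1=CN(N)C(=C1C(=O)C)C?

Hydrogens are implicit in SMILES; fill each atom to its normal valence:
  3 × C (aromatic): no H
  2 × C: 3 H each → 6
  1 × C (aromatic): 1 H
  1 × C: no H
  1 × F: no H
  1 × N: 2 H
  1 × N (aromatic): no H
  1 × O: no H
  Total hydrogens = 9.

9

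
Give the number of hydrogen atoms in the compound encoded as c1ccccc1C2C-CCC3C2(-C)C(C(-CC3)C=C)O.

Hydrogens are implicit in SMILES; fill each atom to its normal valence:
  6 × C: 2 H each → 12
  5 × C: 1 H each → 5
  5 × C (aromatic): 1 H each → 5
  1 × C: 3 H
  1 × C: no H
  1 × C (aromatic): no H
  1 × O: 1 H
  Total hydrogens = 26.

26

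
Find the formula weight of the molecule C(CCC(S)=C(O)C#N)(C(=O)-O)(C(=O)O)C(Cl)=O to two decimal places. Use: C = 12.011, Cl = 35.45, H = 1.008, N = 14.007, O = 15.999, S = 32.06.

293.67

Molecular formula: C9H8ClNO6S.
M = 9×12.011 + 1×35.45 + 8×1.008 + 1×14.007 + 6×15.999 + 1×32.06 = 293.67 g/mol.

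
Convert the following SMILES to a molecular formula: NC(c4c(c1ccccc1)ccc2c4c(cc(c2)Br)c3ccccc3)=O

Heavy atoms from the SMILES: 1 Br, 23 C, 1 N, 1 O.
Implicit hydrogens by atom environment:
  14 × C (aromatic): 1 H each → 14
  8 × C (aromatic): no H
  1 × Br: no H
  1 × C: no H
  1 × N: 2 H
  1 × O: no H
  Total hydrogens = 16.
Molecular formula: C23H16BrNO

C23H16BrNO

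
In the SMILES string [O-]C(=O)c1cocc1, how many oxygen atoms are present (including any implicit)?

3

The symbol for oxygen appears 3 times in the SMILES.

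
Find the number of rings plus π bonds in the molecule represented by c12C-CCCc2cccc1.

Molecular formula from the SMILES: C10H12.
DoU = (2C + 2 + N − H − X)/2 = (2·10 + 2 + 0 − 12 − 0)/2 = 10/2 = 5.
(Structurally: 2 ring(s) + 3 π bond(s) = 5.)

5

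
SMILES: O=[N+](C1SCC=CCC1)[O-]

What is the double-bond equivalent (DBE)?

3

Molecular formula from the SMILES: C6H9NO2S.
DoU = (2C + 2 + N − H − X)/2 = (2·6 + 2 + 1 − 9 − 0)/2 = 6/2 = 3.
(Structurally: 1 ring(s) + 2 π bond(s) = 3.)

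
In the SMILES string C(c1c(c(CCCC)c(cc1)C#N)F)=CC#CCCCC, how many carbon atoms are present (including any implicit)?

The symbol for carbon appears 19 times in the SMILES. Lowercase c denotes aromatic carbon and counts toward C.

19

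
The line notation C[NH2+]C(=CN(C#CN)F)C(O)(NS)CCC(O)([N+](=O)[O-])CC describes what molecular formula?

C11H21FN5O4S+

Heavy atoms from the SMILES: 11 C, 1 F, 5 N, 4 O, 1 S.
Implicit hydrogens by atom environment:
  5 × C: no H
  3 × C: 2 H each → 6
  2 × C: 3 H each → 6
  2 × O: 1 H each → 2
  1 × C: 1 H
  1 × F: no H
  1 × N (charge +1): 2 H
  1 × N: 2 H
  1 × N: 1 H
  1 × N: no H
  1 × N (charge +1): no H
  1 × O: no H
  1 × O (charge -1): no H
  1 × S: 1 H
  Total hydrogens = 21.
Net charge +1.
Molecular formula: C11H21FN5O4S+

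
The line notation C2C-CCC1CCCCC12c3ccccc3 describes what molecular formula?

Heavy atoms from the SMILES: 16 C.
Implicit hydrogens by atom environment:
  8 × C: 2 H each → 16
  5 × C (aromatic): 1 H each → 5
  1 × C: 1 H
  1 × C: no H
  1 × C (aromatic): no H
  Total hydrogens = 22.
Molecular formula: C16H22

C16H22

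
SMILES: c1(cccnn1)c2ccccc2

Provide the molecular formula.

C10H8N2

Heavy atoms from the SMILES: 10 C, 2 N.
Implicit hydrogens by atom environment:
  8 × C (aromatic): 1 H each → 8
  2 × C (aromatic): no H
  2 × N (aromatic): no H
  Total hydrogens = 8.
Molecular formula: C10H8N2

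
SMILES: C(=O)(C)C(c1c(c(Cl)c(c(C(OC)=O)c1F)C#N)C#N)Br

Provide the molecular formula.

C13H7BrClFN2O3

Heavy atoms from the SMILES: 1 Br, 13 C, 1 Cl, 1 F, 2 N, 3 O.
Implicit hydrogens by atom environment:
  6 × C (aromatic): no H
  4 × C: no H
  3 × O: no H
  2 × C: 3 H each → 6
  2 × N: no H
  1 × Br: no H
  1 × C: 1 H
  1 × Cl: no H
  1 × F: no H
  Total hydrogens = 7.
Molecular formula: C13H7BrClFN2O3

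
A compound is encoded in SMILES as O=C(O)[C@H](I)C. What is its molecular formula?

Heavy atoms from the SMILES: 3 C, 1 I, 2 O.
Implicit hydrogens by atom environment:
  1 × C: 3 H
  1 × C: 1 H
  1 × C: no H
  1 × I: no H
  1 × O: 1 H
  1 × O: no H
  Total hydrogens = 5.
Molecular formula: C3H5IO2

C3H5IO2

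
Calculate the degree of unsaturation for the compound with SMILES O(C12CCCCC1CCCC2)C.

Molecular formula from the SMILES: C11H20O.
DoU = (2C + 2 + N − H − X)/2 = (2·11 + 2 + 0 − 20 − 0)/2 = 4/2 = 2.
(Structurally: 2 ring(s) + 0 π bond(s) = 2.)

2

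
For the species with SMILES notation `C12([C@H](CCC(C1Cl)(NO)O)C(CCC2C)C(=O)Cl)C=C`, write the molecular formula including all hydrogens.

Heavy atoms from the SMILES: 14 C, 2 Cl, 1 N, 3 O.
Implicit hydrogens by atom environment:
  5 × C: 2 H each → 10
  5 × C: 1 H each → 5
  3 × C: no H
  2 × Cl: no H
  2 × O: 1 H each → 2
  1 × C: 3 H
  1 × N: 1 H
  1 × O: no H
  Total hydrogens = 21.
Molecular formula: C14H21Cl2NO3

C14H21Cl2NO3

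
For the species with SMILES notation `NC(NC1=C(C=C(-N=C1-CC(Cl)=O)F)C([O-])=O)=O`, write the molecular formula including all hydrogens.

Heavy atoms from the SMILES: 9 C, 1 Cl, 1 F, 3 N, 4 O.
Implicit hydrogens by atom environment:
  4 × C (aromatic): no H
  3 × C: no H
  3 × O: no H
  1 × C: 2 H
  1 × C (aromatic): 1 H
  1 × Cl: no H
  1 × F: no H
  1 × N: 2 H
  1 × N: 1 H
  1 × N (aromatic): no H
  1 × O (charge -1): no H
  Total hydrogens = 6.
Net charge -1.
Molecular formula: C9H6ClFN3O4-

C9H6ClFN3O4-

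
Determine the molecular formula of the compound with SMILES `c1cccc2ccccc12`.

C10H8

Heavy atoms from the SMILES: 10 C.
Implicit hydrogens by atom environment:
  8 × C (aromatic): 1 H each → 8
  2 × C (aromatic): no H
  Total hydrogens = 8.
Molecular formula: C10H8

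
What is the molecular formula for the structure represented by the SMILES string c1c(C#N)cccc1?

Heavy atoms from the SMILES: 7 C, 1 N.
Implicit hydrogens by atom environment:
  5 × C (aromatic): 1 H each → 5
  1 × C (aromatic): no H
  1 × C: no H
  1 × N: no H
  Total hydrogens = 5.
Molecular formula: C7H5N

C7H5N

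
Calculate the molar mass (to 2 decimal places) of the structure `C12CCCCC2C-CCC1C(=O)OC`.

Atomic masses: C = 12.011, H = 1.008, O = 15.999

196.29

Molecular formula: C12H20O2.
M = 12×12.011 + 20×1.008 + 2×15.999 = 196.29 g/mol.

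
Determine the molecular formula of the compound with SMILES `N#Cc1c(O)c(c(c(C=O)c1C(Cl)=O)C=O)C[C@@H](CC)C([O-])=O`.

Heavy atoms from the SMILES: 15 C, 1 Cl, 1 N, 6 O.
Implicit hydrogens by atom environment:
  6 × C (aromatic): no H
  4 × O: no H
  3 × C: 1 H each → 3
  3 × C: no H
  2 × C: 2 H each → 4
  1 × C: 3 H
  1 × Cl: no H
  1 × N: no H
  1 × O: 1 H
  1 × O (charge -1): no H
  Total hydrogens = 11.
Net charge -1.
Molecular formula: C15H11ClNO6-

C15H11ClNO6-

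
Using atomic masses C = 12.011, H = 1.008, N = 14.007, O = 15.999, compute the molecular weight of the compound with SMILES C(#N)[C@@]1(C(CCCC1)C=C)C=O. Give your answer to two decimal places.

Molecular formula: C10H13NO.
M = 10×12.011 + 13×1.008 + 1×14.007 + 1×15.999 = 163.22 g/mol.

163.22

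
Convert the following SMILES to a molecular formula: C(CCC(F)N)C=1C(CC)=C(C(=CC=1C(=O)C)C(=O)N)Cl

Heavy atoms from the SMILES: 15 C, 1 Cl, 1 F, 2 N, 2 O.
Implicit hydrogens by atom environment:
  5 × C (aromatic): no H
  4 × C: 2 H each → 8
  2 × C: 3 H each → 6
  2 × C: no H
  2 × N: 2 H each → 4
  2 × O: no H
  1 × C (aromatic): 1 H
  1 × C: 1 H
  1 × Cl: no H
  1 × F: no H
  Total hydrogens = 20.
Molecular formula: C15H20ClFN2O2

C15H20ClFN2O2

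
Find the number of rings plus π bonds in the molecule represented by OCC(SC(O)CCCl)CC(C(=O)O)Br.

Molecular formula from the SMILES: C8H14BrClO4S.
DoU = (2C + 2 + N − H − X)/2 = (2·8 + 2 + 0 − 14 − 2)/2 = 2/2 = 1.
(Structurally: 0 ring(s) + 1 π bond(s) = 1.)

1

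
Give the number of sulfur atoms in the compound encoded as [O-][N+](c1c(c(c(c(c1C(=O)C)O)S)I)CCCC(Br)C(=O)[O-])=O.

The symbol for sulfur appears 1 time in the SMILES.

1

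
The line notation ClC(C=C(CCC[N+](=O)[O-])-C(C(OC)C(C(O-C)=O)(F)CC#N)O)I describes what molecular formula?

Heavy atoms from the SMILES: 14 C, 1 Cl, 1 F, 1 I, 2 N, 6 O.
Implicit hydrogens by atom environment:
  4 × C: 2 H each → 8
  4 × C: 1 H each → 4
  4 × C: no H
  4 × O: no H
  2 × C: 3 H each → 6
  1 × Cl: no H
  1 × F: no H
  1 × I: no H
  1 × N: no H
  1 × N (charge +1): no H
  1 × O: 1 H
  1 × O (charge -1): no H
  Total hydrogens = 19.
Molecular formula: C14H19ClFIN2O6

C14H19ClFIN2O6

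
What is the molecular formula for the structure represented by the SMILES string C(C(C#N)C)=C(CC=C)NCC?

C10H16N2

Heavy atoms from the SMILES: 10 C, 2 N.
Implicit hydrogens by atom environment:
  3 × C: 2 H each → 6
  3 × C: 1 H each → 3
  2 × C: 3 H each → 6
  2 × C: no H
  1 × N: 1 H
  1 × N: no H
  Total hydrogens = 16.
Molecular formula: C10H16N2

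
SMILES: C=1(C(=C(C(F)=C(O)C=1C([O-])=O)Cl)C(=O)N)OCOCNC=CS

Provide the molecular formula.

C12H11ClFN2O6S-

Heavy atoms from the SMILES: 12 C, 1 Cl, 1 F, 2 N, 6 O, 1 S.
Implicit hydrogens by atom environment:
  6 × C (aromatic): no H
  4 × O: no H
  2 × C: 2 H each → 4
  2 × C: 1 H each → 2
  2 × C: no H
  1 × Cl: no H
  1 × F: no H
  1 × N: 2 H
  1 × N: 1 H
  1 × O: 1 H
  1 × O (charge -1): no H
  1 × S: 1 H
  Total hydrogens = 11.
Net charge -1.
Molecular formula: C12H11ClFN2O6S-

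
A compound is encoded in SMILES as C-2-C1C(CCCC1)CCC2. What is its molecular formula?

C10H18

Heavy atoms from the SMILES: 10 C.
Implicit hydrogens by atom environment:
  8 × C: 2 H each → 16
  2 × C: 1 H each → 2
  Total hydrogens = 18.
Molecular formula: C10H18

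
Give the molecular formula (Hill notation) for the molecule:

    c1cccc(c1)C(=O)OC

C8H8O2

Heavy atoms from the SMILES: 8 C, 2 O.
Implicit hydrogens by atom environment:
  5 × C (aromatic): 1 H each → 5
  2 × O: no H
  1 × C: 3 H
  1 × C (aromatic): no H
  1 × C: no H
  Total hydrogens = 8.
Molecular formula: C8H8O2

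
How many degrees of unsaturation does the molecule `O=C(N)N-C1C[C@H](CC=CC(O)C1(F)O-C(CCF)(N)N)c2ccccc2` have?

7

Molecular formula from the SMILES: C18H26F2N4O3.
DoU = (2C + 2 + N − H − X)/2 = (2·18 + 2 + 4 − 26 − 2)/2 = 14/2 = 7.
(Structurally: 2 ring(s) + 5 π bond(s) = 7.)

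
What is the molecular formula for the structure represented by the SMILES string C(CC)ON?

C3H9NO

Heavy atoms from the SMILES: 3 C, 1 N, 1 O.
Implicit hydrogens by atom environment:
  2 × C: 2 H each → 4
  1 × C: 3 H
  1 × N: 2 H
  1 × O: no H
  Total hydrogens = 9.
Molecular formula: C3H9NO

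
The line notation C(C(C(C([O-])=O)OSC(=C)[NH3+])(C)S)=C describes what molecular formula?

C8H13NO3S2

Heavy atoms from the SMILES: 8 C, 1 N, 3 O, 2 S.
Implicit hydrogens by atom environment:
  3 × C: no H
  2 × C: 2 H each → 4
  2 × C: 1 H each → 2
  2 × O: no H
  1 × C: 3 H
  1 × N (charge +1): 3 H
  1 × O (charge -1): no H
  1 × S: 1 H
  1 × S: no H
  Total hydrogens = 13.
Molecular formula: C8H13NO3S2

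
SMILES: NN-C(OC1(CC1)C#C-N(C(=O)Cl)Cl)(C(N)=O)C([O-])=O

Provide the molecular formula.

C9H9Cl2N4O5-

Heavy atoms from the SMILES: 9 C, 2 Cl, 4 N, 5 O.
Implicit hydrogens by atom environment:
  7 × C: no H
  4 × O: no H
  2 × C: 2 H each → 4
  2 × Cl: no H
  2 × N: 2 H each → 4
  1 × N: 1 H
  1 × N: no H
  1 × O (charge -1): no H
  Total hydrogens = 9.
Net charge -1.
Molecular formula: C9H9Cl2N4O5-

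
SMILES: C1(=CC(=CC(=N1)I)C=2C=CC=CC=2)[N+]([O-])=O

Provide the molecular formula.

Heavy atoms from the SMILES: 11 C, 1 I, 2 N, 2 O.
Implicit hydrogens by atom environment:
  7 × C (aromatic): 1 H each → 7
  4 × C (aromatic): no H
  1 × I: no H
  1 × N (aromatic): no H
  1 × N (charge +1): no H
  1 × O: no H
  1 × O (charge -1): no H
  Total hydrogens = 7.
Molecular formula: C11H7IN2O2

C11H7IN2O2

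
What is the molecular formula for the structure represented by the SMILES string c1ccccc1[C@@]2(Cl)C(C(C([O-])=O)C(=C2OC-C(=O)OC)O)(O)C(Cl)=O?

C16H13Cl2O8-

Heavy atoms from the SMILES: 16 C, 2 Cl, 8 O.
Implicit hydrogens by atom environment:
  7 × C: no H
  5 × C (aromatic): 1 H each → 5
  5 × O: no H
  2 × Cl: no H
  2 × O: 1 H each → 2
  1 × C: 3 H
  1 × C: 2 H
  1 × C: 1 H
  1 × C (aromatic): no H
  1 × O (charge -1): no H
  Total hydrogens = 13.
Net charge -1.
Molecular formula: C16H13Cl2O8-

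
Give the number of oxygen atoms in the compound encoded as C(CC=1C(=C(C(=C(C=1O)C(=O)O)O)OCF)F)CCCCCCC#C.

5

The symbol for oxygen appears 5 times in the SMILES.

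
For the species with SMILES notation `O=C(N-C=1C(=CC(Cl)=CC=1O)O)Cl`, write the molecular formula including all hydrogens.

C7H5Cl2NO3

Heavy atoms from the SMILES: 7 C, 2 Cl, 1 N, 3 O.
Implicit hydrogens by atom environment:
  4 × C (aromatic): no H
  2 × C (aromatic): 1 H each → 2
  2 × Cl: no H
  2 × O: 1 H each → 2
  1 × C: no H
  1 × N: 1 H
  1 × O: no H
  Total hydrogens = 5.
Molecular formula: C7H5Cl2NO3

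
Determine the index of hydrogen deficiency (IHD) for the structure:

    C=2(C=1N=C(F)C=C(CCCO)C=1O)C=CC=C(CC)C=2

Molecular formula from the SMILES: C16H18FNO2.
DoU = (2C + 2 + N − H − X)/2 = (2·16 + 2 + 1 − 18 − 1)/2 = 16/2 = 8.
(Structurally: 2 ring(s) + 6 π bond(s) = 8.)

8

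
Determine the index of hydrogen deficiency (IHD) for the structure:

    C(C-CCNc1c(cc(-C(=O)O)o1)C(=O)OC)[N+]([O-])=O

Molecular formula from the SMILES: C11H14N2O7.
DoU = (2C + 2 + N − H − X)/2 = (2·11 + 2 + 2 − 14 − 0)/2 = 12/2 = 6.
(Structurally: 1 ring(s) + 5 π bond(s) = 6.)

6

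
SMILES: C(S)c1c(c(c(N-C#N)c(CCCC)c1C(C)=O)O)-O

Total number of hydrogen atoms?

Hydrogens are implicit in SMILES; fill each atom to its normal valence:
  6 × C (aromatic): no H
  4 × C: 2 H each → 8
  2 × C: 3 H each → 6
  2 × C: no H
  2 × O: 1 H each → 2
  1 × N: 1 H
  1 × N: no H
  1 × O: no H
  1 × S: 1 H
  Total hydrogens = 18.

18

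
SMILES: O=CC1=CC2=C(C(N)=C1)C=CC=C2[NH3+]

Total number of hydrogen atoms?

Hydrogens are implicit in SMILES; fill each atom to its normal valence:
  5 × C (aromatic): 1 H each → 5
  5 × C (aromatic): no H
  1 × C: 1 H
  1 × N (charge +1): 3 H
  1 × N: 2 H
  1 × O: no H
  Total hydrogens = 11.

11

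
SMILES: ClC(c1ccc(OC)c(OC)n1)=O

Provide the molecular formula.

Heavy atoms from the SMILES: 8 C, 1 Cl, 1 N, 3 O.
Implicit hydrogens by atom environment:
  3 × C (aromatic): no H
  3 × O: no H
  2 × C: 3 H each → 6
  2 × C (aromatic): 1 H each → 2
  1 × C: no H
  1 × Cl: no H
  1 × N (aromatic): no H
  Total hydrogens = 8.
Molecular formula: C8H8ClNO3

C8H8ClNO3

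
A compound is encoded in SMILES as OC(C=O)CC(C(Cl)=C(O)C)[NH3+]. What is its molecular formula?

C7H13ClNO3+

Heavy atoms from the SMILES: 7 C, 1 Cl, 1 N, 3 O.
Implicit hydrogens by atom environment:
  3 × C: 1 H each → 3
  2 × C: no H
  2 × O: 1 H each → 2
  1 × C: 3 H
  1 × C: 2 H
  1 × Cl: no H
  1 × N (charge +1): 3 H
  1 × O: no H
  Total hydrogens = 13.
Net charge +1.
Molecular formula: C7H13ClNO3+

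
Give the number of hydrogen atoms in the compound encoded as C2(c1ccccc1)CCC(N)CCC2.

Hydrogens are implicit in SMILES; fill each atom to its normal valence:
  5 × C: 2 H each → 10
  5 × C (aromatic): 1 H each → 5
  2 × C: 1 H each → 2
  1 × C (aromatic): no H
  1 × N: 2 H
  Total hydrogens = 19.

19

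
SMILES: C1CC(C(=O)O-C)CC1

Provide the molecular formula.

Heavy atoms from the SMILES: 7 C, 2 O.
Implicit hydrogens by atom environment:
  4 × C: 2 H each → 8
  2 × O: no H
  1 × C: 3 H
  1 × C: 1 H
  1 × C: no H
  Total hydrogens = 12.
Molecular formula: C7H12O2

C7H12O2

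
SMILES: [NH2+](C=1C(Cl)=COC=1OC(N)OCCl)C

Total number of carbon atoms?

7

The symbol for carbon appears 7 times in the SMILES. (Cl is a single chlorine, not C + l.)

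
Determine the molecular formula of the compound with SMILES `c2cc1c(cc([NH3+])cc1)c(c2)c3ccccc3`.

C16H14N+

Heavy atoms from the SMILES: 16 C, 1 N.
Implicit hydrogens by atom environment:
  11 × C (aromatic): 1 H each → 11
  5 × C (aromatic): no H
  1 × N (charge +1): 3 H
  Total hydrogens = 14.
Net charge +1.
Molecular formula: C16H14N+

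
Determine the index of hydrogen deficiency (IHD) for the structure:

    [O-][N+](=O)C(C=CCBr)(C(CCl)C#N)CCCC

Molecular formula from the SMILES: C11H16BrClN2O2.
DoU = (2C + 2 + N − H − X)/2 = (2·11 + 2 + 2 − 16 − 2)/2 = 8/2 = 4.
(Structurally: 0 ring(s) + 4 π bond(s) = 4.)

4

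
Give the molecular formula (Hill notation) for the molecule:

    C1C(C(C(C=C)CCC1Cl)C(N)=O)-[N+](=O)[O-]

Heavy atoms from the SMILES: 10 C, 1 Cl, 2 N, 3 O.
Implicit hydrogens by atom environment:
  5 × C: 1 H each → 5
  4 × C: 2 H each → 8
  2 × O: no H
  1 × C: no H
  1 × Cl: no H
  1 × N: 2 H
  1 × N (charge +1): no H
  1 × O (charge -1): no H
  Total hydrogens = 15.
Molecular formula: C10H15ClN2O3

C10H15ClN2O3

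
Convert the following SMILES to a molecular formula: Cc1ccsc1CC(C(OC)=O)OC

C10H14O3S

Heavy atoms from the SMILES: 10 C, 3 O, 1 S.
Implicit hydrogens by atom environment:
  3 × C: 3 H each → 9
  3 × O: no H
  2 × C (aromatic): 1 H each → 2
  2 × C (aromatic): no H
  1 × C: 2 H
  1 × C: 1 H
  1 × C: no H
  1 × S (aromatic): no H
  Total hydrogens = 14.
Molecular formula: C10H14O3S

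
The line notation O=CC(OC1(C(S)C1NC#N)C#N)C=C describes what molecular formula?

C9H9N3O2S

Heavy atoms from the SMILES: 9 C, 3 N, 2 O, 1 S.
Implicit hydrogens by atom environment:
  5 × C: 1 H each → 5
  3 × C: no H
  2 × N: no H
  2 × O: no H
  1 × C: 2 H
  1 × N: 1 H
  1 × S: 1 H
  Total hydrogens = 9.
Molecular formula: C9H9N3O2S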